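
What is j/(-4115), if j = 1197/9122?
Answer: -1197/37537030 ≈ -3.1888e-5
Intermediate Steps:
j = 1197/9122 (j = 1197*(1/9122) = 1197/9122 ≈ 0.13122)
j/(-4115) = (1197/9122)/(-4115) = (1197/9122)*(-1/4115) = -1197/37537030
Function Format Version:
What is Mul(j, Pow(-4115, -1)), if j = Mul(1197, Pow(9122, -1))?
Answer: Rational(-1197, 37537030) ≈ -3.1888e-5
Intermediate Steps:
j = Rational(1197, 9122) (j = Mul(1197, Rational(1, 9122)) = Rational(1197, 9122) ≈ 0.13122)
Mul(j, Pow(-4115, -1)) = Mul(Rational(1197, 9122), Pow(-4115, -1)) = Mul(Rational(1197, 9122), Rational(-1, 4115)) = Rational(-1197, 37537030)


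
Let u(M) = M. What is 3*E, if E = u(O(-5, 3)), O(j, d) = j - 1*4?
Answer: -27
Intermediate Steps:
O(j, d) = -4 + j (O(j, d) = j - 4 = -4 + j)
E = -9 (E = -4 - 5 = -9)
3*E = 3*(-9) = -27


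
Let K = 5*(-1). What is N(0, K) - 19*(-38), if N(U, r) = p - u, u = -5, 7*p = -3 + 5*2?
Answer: 728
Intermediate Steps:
p = 1 (p = (-3 + 5*2)/7 = (-3 + 10)/7 = (1/7)*7 = 1)
K = -5
N(U, r) = 6 (N(U, r) = 1 - 1*(-5) = 1 + 5 = 6)
N(0, K) - 19*(-38) = 6 - 19*(-38) = 6 + 722 = 728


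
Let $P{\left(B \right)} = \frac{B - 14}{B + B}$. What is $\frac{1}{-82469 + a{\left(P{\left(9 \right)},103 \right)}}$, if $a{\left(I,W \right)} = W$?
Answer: $- \frac{1}{82366} \approx -1.2141 \cdot 10^{-5}$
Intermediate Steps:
$P{\left(B \right)} = \frac{-14 + B}{2 B}$
$\frac{1}{-82469 + a{\left(P{\left(9 \right)},103 \right)}} = \frac{1}{-82469 + 103} = \frac{1}{-82366} = - \frac{1}{82366}$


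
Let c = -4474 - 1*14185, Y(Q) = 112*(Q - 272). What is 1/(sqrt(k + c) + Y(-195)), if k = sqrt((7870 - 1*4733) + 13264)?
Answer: -1/(52304 - I*sqrt(18659 - sqrt(16401))) ≈ -1.9119e-5 - 4.9759e-8*I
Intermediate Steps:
Y(Q) = -30464 + 112*Q (Y(Q) = 112*(-272 + Q) = -30464 + 112*Q)
k = sqrt(16401) (k = sqrt((7870 - 4733) + 13264) = sqrt(3137 + 13264) = sqrt(16401) ≈ 128.07)
c = -18659 (c = -4474 - 14185 = -18659)
1/(sqrt(k + c) + Y(-195)) = 1/(sqrt(sqrt(16401) - 18659) + (-30464 + 112*(-195))) = 1/(sqrt(-18659 + sqrt(16401)) + (-30464 - 21840)) = 1/(sqrt(-18659 + sqrt(16401)) - 52304) = 1/(-52304 + sqrt(-18659 + sqrt(16401)))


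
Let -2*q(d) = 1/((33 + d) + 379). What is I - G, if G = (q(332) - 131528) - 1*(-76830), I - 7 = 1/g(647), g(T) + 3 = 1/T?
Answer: 39479264201/721680 ≈ 54705.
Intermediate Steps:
g(T) = -3 + 1/T
I = 12933/1940 (I = 7 + 1/(-3 + 1/647) = 7 + 1/(-1940/647) = 7 - 647/1940 = 12933/1940 ≈ 6.6665)
q(d) = -1/(2*(412 + d)) (q(d) = -1/(2*((33 + d) + 379)) = -1/(2*(412 + d)))
G = -81390625/1488 (G = (-1/(824 + 2*332) - 131528) - 1*(-76830) = (-1/(824 + 664) - 131528) + 76830 = (-1/1488 - 131528) + 76830 = -195713665/1488 + 76830 = -81390625/1488 ≈ -54698.)
I - G = 12933/1940 - 1*(-81390625/1488) = 12933/1940 + 81390625/1488 = 39479264201/721680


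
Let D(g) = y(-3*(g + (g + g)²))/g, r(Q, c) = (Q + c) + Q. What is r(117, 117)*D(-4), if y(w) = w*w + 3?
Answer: -11373453/4 ≈ -2.8434e+6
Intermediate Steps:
r(Q, c) = c + 2*Q
y(w) = 3 + w² (y(w) = w² + 3 = 3 + w²)
D(g) = (3 + (-12*g² - 3*g)²)/g (D(g) = (3 + (-3*(g + (g + g)²))²)/g = (3 + (-3*(g + (2*g)²))²)/g = (3 + (-3*(g + 4*g²))²)/g = (3 + (-12*g² - 3*g)²)/g)
r(117, 117)*D(-4) = (117 + 2*117)*(3/(-4) + 9*(-4)*(1 + 4*(-4))²) = (117 + 234)*(3*(-¼) + 9*(-4)*(1 - 16)²) = 351*(-¾ + 9*(-4)*(-15)²) = 351*(-¾ + 9*(-4)*225) = 351*(-¾ - 8100) = 351*(-32403/4) = -11373453/4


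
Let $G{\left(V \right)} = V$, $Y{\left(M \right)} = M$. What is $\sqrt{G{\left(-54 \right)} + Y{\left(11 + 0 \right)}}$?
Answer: $i \sqrt{43} \approx 6.5574 i$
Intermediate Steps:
$\sqrt{G{\left(-54 \right)} + Y{\left(11 + 0 \right)}} = \sqrt{-54 + \left(11 + 0\right)} = \sqrt{-54 + 11} = \sqrt{-43} = i \sqrt{43}$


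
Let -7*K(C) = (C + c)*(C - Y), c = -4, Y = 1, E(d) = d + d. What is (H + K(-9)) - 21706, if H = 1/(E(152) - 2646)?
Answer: -356152631/16394 ≈ -21725.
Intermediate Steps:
E(d) = 2*d
H = -1/2342 (H = 1/(2*152 - 2646) = 1/(304 - 2646) = 1/(-2342) = -1/2342 ≈ -0.00042699)
K(C) = -(-1 + C)*(-4 + C)/7 (K(C) = -(C - 4)*(C - 1*1)/7 = -(-4 + C)*(C - 1)/7 = -(-4 + C)*(-1 + C)/7 = -(-1 + C)*(-4 + C)/7)
(H + K(-9)) - 21706 = (-1/2342 + (-4/7 - 1/7*(-9)**2 + (5/7)*(-9))) - 21706 = (-1/2342 + (-4/7 - 1/7*81 - 45/7)) - 21706 = (-1/2342 + (-4/7 - 81/7 - 45/7)) - 21706 = (-1/2342 - 130/7) - 21706 = -304467/16394 - 21706 = -356152631/16394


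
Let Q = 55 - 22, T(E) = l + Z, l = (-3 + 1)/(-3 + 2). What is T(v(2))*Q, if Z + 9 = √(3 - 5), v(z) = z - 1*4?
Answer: -231 + 33*I*√2 ≈ -231.0 + 46.669*I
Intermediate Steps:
l = 2 (l = -2/(-1) = -2*(-1) = 2)
v(z) = -4 + z (v(z) = z - 4 = -4 + z)
Z = -9 + I*√2 (Z = -9 + √(3 - 5) = -9 + √(-2) = -9 + I*√2 ≈ -9.0 + 1.4142*I)
T(E) = -7 + I*√2 (T(E) = 2 + (-9 + I*√2) = -7 + I*√2)
Q = 33
T(v(2))*Q = (-7 + I*√2)*33 = -231 + 33*I*√2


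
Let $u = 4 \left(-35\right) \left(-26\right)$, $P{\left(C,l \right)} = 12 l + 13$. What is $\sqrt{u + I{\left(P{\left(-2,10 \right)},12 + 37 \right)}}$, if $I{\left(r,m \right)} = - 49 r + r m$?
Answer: $2 \sqrt{910} \approx 60.332$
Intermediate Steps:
$P{\left(C,l \right)} = 13 + 12 l$
$I{\left(r,m \right)} = - 49 r + m r$
$u = 3640$ ($u = \left(-140\right) \left(-26\right) = 3640$)
$\sqrt{u + I{\left(P{\left(-2,10 \right)},12 + 37 \right)}} = \sqrt{3640 + \left(13 + 12 \cdot 10\right) \left(-49 + \left(12 + 37\right)\right)} = \sqrt{3640 + \left(13 + 120\right) \left(-49 + 49\right)} = \sqrt{3640 + 133 \cdot 0} = \sqrt{3640 + 0} = \sqrt{3640} = 2 \sqrt{910}$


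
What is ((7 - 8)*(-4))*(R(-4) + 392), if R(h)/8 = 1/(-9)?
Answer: 14080/9 ≈ 1564.4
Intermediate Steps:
R(h) = -8/9 (R(h) = 8/(-9) = 8*(-⅑) = -8/9)
((7 - 8)*(-4))*(R(-4) + 392) = ((7 - 8)*(-4))*(-8/9 + 392) = -1*(-4)*(3520/9) = 4*(3520/9) = 14080/9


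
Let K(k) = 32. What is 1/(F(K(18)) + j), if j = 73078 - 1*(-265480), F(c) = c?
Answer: 1/338590 ≈ 2.9534e-6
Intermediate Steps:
j = 338558 (j = 73078 + 265480 = 338558)
1/(F(K(18)) + j) = 1/(32 + 338558) = 1/338590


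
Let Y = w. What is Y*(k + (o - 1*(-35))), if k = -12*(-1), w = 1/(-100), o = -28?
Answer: -19/100 ≈ -0.19000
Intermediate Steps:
w = -1/100 ≈ -0.010000
k = 12
Y = -1/100 ≈ -0.010000
Y*(k + (o - 1*(-35))) = -(12 + (-28 - 1*(-35)))/100 = -(12 + (-28 + 35))/100 = -(12 + 7)/100 = -1/100*19 = -19/100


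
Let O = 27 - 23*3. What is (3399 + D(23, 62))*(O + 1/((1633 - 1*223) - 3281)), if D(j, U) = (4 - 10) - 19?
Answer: -265139042/1871 ≈ -1.4171e+5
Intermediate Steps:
D(j, U) = -25 (D(j, U) = -6 - 19 = -25)
O = -42 (O = 27 - 69 = -42)
(3399 + D(23, 62))*(O + 1/((1633 - 1*223) - 3281)) = (3399 - 25)*(-42 + 1/((1633 - 1*223) - 3281)) = 3374*(-42 + 1/((1633 - 223) - 3281)) = 3374*(-42 + 1/(1410 - 3281)) = 3374*(-42 + 1/(-1871)) = 3374*(-42 - 1/1871) = 3374*(-78583/1871) = -265139042/1871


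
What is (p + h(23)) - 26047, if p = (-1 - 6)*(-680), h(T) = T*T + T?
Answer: -20735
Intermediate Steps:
h(T) = T + T**2 (h(T) = T**2 + T = T + T**2)
p = 4760 (p = -7*(-680) = 4760)
(p + h(23)) - 26047 = (4760 + 23*(1 + 23)) - 26047 = (4760 + 23*24) - 26047 = (4760 + 552) - 26047 = 5312 - 26047 = -20735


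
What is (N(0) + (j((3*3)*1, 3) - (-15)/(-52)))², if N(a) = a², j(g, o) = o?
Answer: 19881/2704 ≈ 7.3524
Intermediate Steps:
(N(0) + (j((3*3)*1, 3) - (-15)/(-52)))² = (0² + (3 - (-15)/(-52)))² = (0 + (3 - (-15)*(-1)/52))² = (0 + (3 - 1*15/52))² = (0 + (3 - 15/52))² = (0 + 141/52)² = (141/52)² = 19881/2704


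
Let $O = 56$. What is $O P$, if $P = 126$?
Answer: $7056$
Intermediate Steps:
$O P = 56 \cdot 126 = 7056$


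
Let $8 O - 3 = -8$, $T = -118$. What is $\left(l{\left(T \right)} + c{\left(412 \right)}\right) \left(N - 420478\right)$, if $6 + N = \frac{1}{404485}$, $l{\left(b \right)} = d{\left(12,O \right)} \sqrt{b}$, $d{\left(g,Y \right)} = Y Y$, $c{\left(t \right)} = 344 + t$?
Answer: $- \frac{128580079878684}{404485} - \frac{850397353695 i \sqrt{118}}{5177408} \approx -3.1789 \cdot 10^{8} - 1.7842 \cdot 10^{6} i$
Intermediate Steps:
$O = - \frac{5}{8}$ ($O = \frac{3}{8} + \frac{1}{8} \left(-8\right) = \frac{3}{8} - 1 = - \frac{5}{8} \approx -0.625$)
$d{\left(g,Y \right)} = Y^{2}$
$l{\left(b \right)} = \frac{25 \sqrt{b}}{64}$ ($l{\left(b \right)} = \left(- \frac{5}{8}\right)^{2} \sqrt{b} = \frac{25 \sqrt{b}}{64}$)
$N = - \frac{2426909}{404485}$ ($N = -6 + \frac{1}{404485} = - \frac{2426909}{404485} \approx -6.0$)
$\left(l{\left(T \right)} + c{\left(412 \right)}\right) \left(N - 420478\right) = \left(\frac{25 \sqrt{-118}}{64} + \left(344 + 412\right)\right) \left(- \frac{2426909}{404485} - 420478\right) = \left(\frac{25 i \sqrt{118}}{64} + 756\right) \left(- \frac{170079470739}{404485}\right) = \left(756 + \frac{25 i \sqrt{118}}{64}\right) \left(- \frac{170079470739}{404485}\right) = - \frac{128580079878684}{404485} - \frac{850397353695 i \sqrt{118}}{5177408}$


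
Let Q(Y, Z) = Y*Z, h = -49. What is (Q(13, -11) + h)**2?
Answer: 36864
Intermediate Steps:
(Q(13, -11) + h)**2 = (13*(-11) - 49)**2 = (-143 - 49)**2 = (-192)**2 = 36864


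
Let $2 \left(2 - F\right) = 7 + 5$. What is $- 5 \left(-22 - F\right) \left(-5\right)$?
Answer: $-450$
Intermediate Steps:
$F = -4$ ($F = 2 - \frac{7 + 5}{2} = 2 - 6 = -4$)
$- 5 \left(-22 - F\right) \left(-5\right) = - 5 \left(-22 - -4\right) \left(-5\right) = - 5 \left(-22 + 4\right) \left(-5\right) = \left(-5\right) \left(-18\right) \left(-5\right) = 90 \left(-5\right) = -450$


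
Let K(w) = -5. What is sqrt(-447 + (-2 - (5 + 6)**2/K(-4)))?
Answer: 6*I*sqrt(295)/5 ≈ 20.611*I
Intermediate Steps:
sqrt(-447 + (-2 - (5 + 6)**2/K(-4))) = sqrt(-447 + (-2 - (5 + 6)**2/(-5))) = sqrt(-447 + (-2 - 11**2*(-1)/5)) = sqrt(-447 + (-2 - 121*(-1)/5)) = sqrt(-447 + (-2 - 1*(-121/5))) = sqrt(-447 + (-2 + 121/5)) = sqrt(-447 + 111/5) = sqrt(-2124/5) = 6*I*sqrt(295)/5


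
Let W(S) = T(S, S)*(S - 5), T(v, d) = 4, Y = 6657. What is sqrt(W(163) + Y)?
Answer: sqrt(7289) ≈ 85.376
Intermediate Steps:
W(S) = -20 + 4*S (W(S) = 4*(S - 5) = 4*(-5 + S) = -20 + 4*S)
sqrt(W(163) + Y) = sqrt((-20 + 4*163) + 6657) = sqrt((-20 + 652) + 6657) = sqrt(632 + 6657) = sqrt(7289)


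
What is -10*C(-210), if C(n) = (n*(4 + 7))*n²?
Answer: 1018710000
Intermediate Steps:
C(n) = 11*n³ (C(n) = (n*11)*n² = (11*n)*n² = 11*n³)
-10*C(-210) = -110*(-210)³ = -110*(-9261000) = -10*(-101871000) = 1018710000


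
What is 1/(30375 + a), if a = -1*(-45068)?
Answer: 1/75443 ≈ 1.3255e-5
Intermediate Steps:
a = 45068
1/(30375 + a) = 1/(30375 + 45068) = 1/75443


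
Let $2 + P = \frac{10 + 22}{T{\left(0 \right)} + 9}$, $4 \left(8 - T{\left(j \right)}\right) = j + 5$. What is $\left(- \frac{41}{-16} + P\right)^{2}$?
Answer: $\frac{6838225}{1016064} \approx 6.7301$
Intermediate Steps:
$T{\left(j \right)} = \frac{27}{4} - \frac{j}{4}$ ($T{\left(j \right)} = 8 - \frac{j + 5}{4} = 8 - \frac{5 + j}{4} = 8 - \left(\frac{5}{4} + \frac{j}{4}\right) = \frac{27}{4} - \frac{j}{4}$)
$P = \frac{2}{63}$ ($P = -2 + \frac{10 + 22}{\left(\frac{27}{4} - 0\right) + 9} = -2 + \frac{32}{\left(\frac{27}{4} + 0\right) + 9} = -2 + \frac{32}{\frac{27}{4} + 9} = -2 + \frac{32}{\frac{63}{4}} = -2 + 32 \cdot \frac{4}{63} = -2 + \frac{128}{63} = \frac{2}{63} \approx 0.031746$)
$\left(- \frac{41}{-16} + P\right)^{2} = \left(- \frac{41}{-16} + \frac{2}{63}\right)^{2} = \left(\left(-41\right) \left(- \frac{1}{16}\right) + \frac{2}{63}\right)^{2} = \left(\frac{41}{16} + \frac{2}{63}\right)^{2} = \left(\frac{2615}{1008}\right)^{2} = \frac{6838225}{1016064}$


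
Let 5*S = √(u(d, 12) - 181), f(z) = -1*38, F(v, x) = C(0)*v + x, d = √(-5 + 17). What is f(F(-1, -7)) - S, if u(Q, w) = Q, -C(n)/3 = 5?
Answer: -38 - I*√(181 - 2*√3)/5 ≈ -38.0 - 2.6649*I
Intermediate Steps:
C(n) = -15 (C(n) = -3*5 = -15)
d = 2*√3 (d = √12 = 2*√3 ≈ 3.4641)
F(v, x) = x - 15*v (F(v, x) = -15*v + x = x - 15*v)
f(z) = -38
S = √(-181 + 2*√3)/5 (S = √(2*√3 - 181)/5 = √(-181 + 2*√3)/5 ≈ 2.6649*I)
f(F(-1, -7)) - S = -38 - √(-181 + 2*√3)/5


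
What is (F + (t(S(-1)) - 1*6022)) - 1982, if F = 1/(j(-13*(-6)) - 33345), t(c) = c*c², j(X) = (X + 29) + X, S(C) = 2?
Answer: -265147361/33160 ≈ -7996.0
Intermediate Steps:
j(X) = 29 + 2*X (j(X) = (29 + X) + X = 29 + 2*X)
t(c) = c³
F = -1/33160 (F = 1/((29 + 2*(-13*(-6))) - 33345) = 1/((29 + 2*78) - 33345) = 1/((29 + 156) - 33345) = 1/(185 - 33345) = 1/(-33160) = -1/33160 ≈ -3.0157e-5)
(F + (t(S(-1)) - 1*6022)) - 1982 = (-1/33160 + (2³ - 1*6022)) - 1982 = (-1/33160 + (8 - 6022)) - 1982 = (-1/33160 - 6014) - 1982 = -199424241/33160 - 1982 = -265147361/33160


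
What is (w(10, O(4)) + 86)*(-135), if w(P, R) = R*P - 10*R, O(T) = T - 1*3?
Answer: -11610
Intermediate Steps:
O(T) = -3 + T (O(T) = T - 3 = -3 + T)
w(P, R) = -10*R + P*R (w(P, R) = P*R - 10*R = -10*R + P*R)
(w(10, O(4)) + 86)*(-135) = ((-3 + 4)*(-10 + 10) + 86)*(-135) = (1*0 + 86)*(-135) = (0 + 86)*(-135) = 86*(-135) = -11610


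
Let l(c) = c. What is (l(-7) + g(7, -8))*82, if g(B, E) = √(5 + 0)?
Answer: -574 + 82*√5 ≈ -390.64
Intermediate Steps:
g(B, E) = √5
(l(-7) + g(7, -8))*82 = (-7 + √5)*82 = -574 + 82*√5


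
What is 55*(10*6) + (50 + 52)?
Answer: 3402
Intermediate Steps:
55*(10*6) + (50 + 52) = 55*60 + 102 = 3300 + 102 = 3402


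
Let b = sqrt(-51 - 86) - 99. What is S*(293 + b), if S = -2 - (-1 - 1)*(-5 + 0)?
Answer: -2328 - 12*I*sqrt(137) ≈ -2328.0 - 140.46*I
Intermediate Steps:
S = -12 (S = -2 - (-2)*(-5) = -2 - 1*10 = -2 - 10 = -12)
b = -99 + I*sqrt(137) (b = sqrt(-137) - 99 = I*sqrt(137) - 99 = -99 + I*sqrt(137) ≈ -99.0 + 11.705*I)
S*(293 + b) = -12*(293 + (-99 + I*sqrt(137))) = -12*(194 + I*sqrt(137)) = -2328 - 12*I*sqrt(137)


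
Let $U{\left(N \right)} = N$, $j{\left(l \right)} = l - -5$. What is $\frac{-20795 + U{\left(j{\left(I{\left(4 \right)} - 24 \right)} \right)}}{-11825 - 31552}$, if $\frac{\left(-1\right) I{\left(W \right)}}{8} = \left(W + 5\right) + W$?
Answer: $\frac{20918}{43377} \approx 0.48224$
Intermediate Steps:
$I{\left(W \right)} = -40 - 16 W$ ($I{\left(W \right)} = - 8 \left(\left(W + 5\right) + W\right) = - 8 \left(\left(5 + W\right) + W\right) = - 8 \left(5 + 2 W\right) = -40 - 16 W$)
$j{\left(l \right)} = 5 + l$ ($j{\left(l \right)} = l + 5 = 5 + l$)
$\frac{-20795 + U{\left(j{\left(I{\left(4 \right)} - 24 \right)} \right)}}{-11825 - 31552} = \frac{-20795 + \left(5 - 128\right)}{-11825 - 31552} = \frac{-20795 + \left(5 - 128\right)}{-43377} = \left(-20795 + \left(5 - 128\right)\right) \left(- \frac{1}{43377}\right) = \left(-20795 - 123\right) \left(- \frac{1}{43377}\right) = \left(-20918\right) \left(- \frac{1}{43377}\right) = \frac{20918}{43377}$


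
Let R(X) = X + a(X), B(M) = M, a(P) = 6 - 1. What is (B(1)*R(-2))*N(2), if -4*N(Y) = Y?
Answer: -3/2 ≈ -1.5000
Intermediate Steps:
a(P) = 5
N(Y) = -Y/4
R(X) = 5 + X (R(X) = X + 5 = 5 + X)
(B(1)*R(-2))*N(2) = (1*(5 - 2))*(-1/4*2) = (1*3)*(-1/2) = 3*(-1/2) = -3/2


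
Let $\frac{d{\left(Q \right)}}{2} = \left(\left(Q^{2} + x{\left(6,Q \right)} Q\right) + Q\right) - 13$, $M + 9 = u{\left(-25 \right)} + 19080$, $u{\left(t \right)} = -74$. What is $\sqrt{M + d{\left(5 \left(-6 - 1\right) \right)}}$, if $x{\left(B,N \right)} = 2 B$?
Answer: $3 \sqrt{2279} \approx 143.22$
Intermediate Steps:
$M = 18997$ ($M = -9 + \left(-74 + 19080\right) = -9 + 19006 = 18997$)
$d{\left(Q \right)} = -26 + 2 Q^{2} + 26 Q$ ($d{\left(Q \right)} = 2 \left(\left(\left(Q^{2} + 2 \cdot 6 Q\right) + Q\right) - 13\right) = 2 \left(\left(\left(Q^{2} + 12 Q\right) + Q\right) - 13\right) = 2 \left(\left(Q^{2} + 13 Q\right) - 13\right) = 2 \left(-13 + Q^{2} + 13 Q\right) = -26 + 2 Q^{2} + 26 Q$)
$\sqrt{M + d{\left(5 \left(-6 - 1\right) \right)}} = \sqrt{18997 + \left(-26 + 2 \left(5 \left(-6 - 1\right)\right)^{2} + 26 \cdot 5 \left(-6 - 1\right)\right)} = \sqrt{18997 + \left(-26 + 2 \left(5 \left(-7\right)\right)^{2} + 26 \cdot 5 \left(-7\right)\right)} = \sqrt{18997 + \left(-26 + 2 \left(-35\right)^{2} + 26 \left(-35\right)\right)} = \sqrt{18997 - -1514} = \sqrt{18997 + 1514} = \sqrt{20511} = 3 \sqrt{2279}$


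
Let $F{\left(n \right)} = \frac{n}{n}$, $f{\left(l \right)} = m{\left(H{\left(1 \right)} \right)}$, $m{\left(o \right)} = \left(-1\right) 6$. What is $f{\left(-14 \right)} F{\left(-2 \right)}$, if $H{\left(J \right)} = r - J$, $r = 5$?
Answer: $-6$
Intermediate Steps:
$H{\left(J \right)} = 5 - J$
$m{\left(o \right)} = -6$
$f{\left(l \right)} = -6$
$F{\left(n \right)} = 1$
$f{\left(-14 \right)} F{\left(-2 \right)} = \left(-6\right) 1 = -6$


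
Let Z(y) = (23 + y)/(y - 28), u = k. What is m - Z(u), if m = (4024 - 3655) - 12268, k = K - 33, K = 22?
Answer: -154683/13 ≈ -11899.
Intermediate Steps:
k = -11 (k = 22 - 33 = -11)
u = -11
Z(y) = (23 + y)/(-28 + y)
m = -11899 (m = 369 - 12268 = -11899)
m - Z(u) = -11899 - (23 - 11)/(-28 - 11) = -11899 - 12/(-39) = -11899 - (-1)*12/39 = -11899 - 1*(-4/13) = -11899 + 4/13 = -154683/13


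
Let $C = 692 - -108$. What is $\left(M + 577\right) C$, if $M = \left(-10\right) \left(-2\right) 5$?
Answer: $541600$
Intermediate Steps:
$C = 800$ ($C = 692 + 108 = 800$)
$M = 100$ ($M = 20 \cdot 5 = 100$)
$\left(M + 577\right) C = \left(100 + 577\right) 800 = 677 \cdot 800 = 541600$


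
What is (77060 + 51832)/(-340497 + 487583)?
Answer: 64446/73543 ≈ 0.87630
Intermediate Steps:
(77060 + 51832)/(-340497 + 487583) = 128892/147086 = 128892*(1/147086) = 64446/73543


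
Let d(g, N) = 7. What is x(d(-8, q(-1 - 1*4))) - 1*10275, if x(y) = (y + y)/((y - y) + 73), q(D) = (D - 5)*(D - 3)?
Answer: -750061/73 ≈ -10275.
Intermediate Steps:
q(D) = (-5 + D)*(-3 + D)
x(y) = 2*y/73 (x(y) = (2*y)/(0 + 73) = (2*y)/73 = (2*y)*(1/73) = 2*y/73)
x(d(-8, q(-1 - 1*4))) - 1*10275 = (2/73)*7 - 1*10275 = 14/73 - 10275 = -750061/73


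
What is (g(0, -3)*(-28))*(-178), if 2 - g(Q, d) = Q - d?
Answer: -4984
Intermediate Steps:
g(Q, d) = 2 + d - Q (g(Q, d) = 2 - (Q - d) = 2 + (d - Q) = 2 + d - Q)
(g(0, -3)*(-28))*(-178) = ((2 - 3 - 1*0)*(-28))*(-178) = ((2 - 3 + 0)*(-28))*(-178) = -1*(-28)*(-178) = 28*(-178) = -4984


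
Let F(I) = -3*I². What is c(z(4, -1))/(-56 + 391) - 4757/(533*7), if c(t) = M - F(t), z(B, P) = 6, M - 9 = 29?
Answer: -1048869/1249885 ≈ -0.83917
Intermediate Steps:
M = 38 (M = 9 + 29 = 38)
c(t) = 38 + 3*t² (c(t) = 38 - (-3)*t² = 38 + 3*t²)
c(z(4, -1))/(-56 + 391) - 4757/(533*7) = (38 + 3*6²)/(-56 + 391) - 4757/(533*7) = (38 + 3*36)/335 - 4757/3731 = (38 + 108)*(1/335) - 4757*1/3731 = 146*(1/335) - 4757/3731 = 146/335 - 4757/3731 = -1048869/1249885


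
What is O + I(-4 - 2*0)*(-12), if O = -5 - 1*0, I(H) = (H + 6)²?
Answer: -53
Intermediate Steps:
I(H) = (6 + H)²
O = -5 (O = -5 + 0 = -5)
O + I(-4 - 2*0)*(-12) = -5 + (6 + (-4 - 2*0))²*(-12) = -5 + (6 + (-4 + 0))²*(-12) = -5 + (6 - 4)²*(-12) = -5 + 2²*(-12) = -5 + 4*(-12) = -5 - 48 = -53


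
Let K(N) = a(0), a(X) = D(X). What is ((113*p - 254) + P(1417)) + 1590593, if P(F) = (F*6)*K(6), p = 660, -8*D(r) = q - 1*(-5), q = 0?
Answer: 6638421/4 ≈ 1.6596e+6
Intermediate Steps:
D(r) = -5/8 (D(r) = -(0 - 1*(-5))/8 = -(0 + 5)/8 = -1/8*5 = -5/8)
a(X) = -5/8
K(N) = -5/8
P(F) = -15*F/4 (P(F) = (F*6)*(-5/8) = (6*F)*(-5/8) = -15*F/4)
((113*p - 254) + P(1417)) + 1590593 = ((113*660 - 254) - 15/4*1417) + 1590593 = ((74580 - 254) - 21255/4) + 1590593 = (74326 - 21255/4) + 1590593 = 276049/4 + 1590593 = 6638421/4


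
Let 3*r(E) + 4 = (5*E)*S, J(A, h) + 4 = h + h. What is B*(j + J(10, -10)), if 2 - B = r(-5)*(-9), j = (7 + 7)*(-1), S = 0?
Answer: 380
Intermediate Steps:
J(A, h) = -4 + 2*h (J(A, h) = -4 + (h + h) = -4 + 2*h)
r(E) = -4/3 (r(E) = -4/3 + ((5*E)*0)/3 = -4/3 + (⅓)*0 = -4/3 + 0 = -4/3)
j = -14 (j = 14*(-1) = -14)
B = -10 (B = 2 - (-4)*(-9)/3 = 2 - 1*12 = 2 - 12 = -10)
B*(j + J(10, -10)) = -10*(-14 + (-4 + 2*(-10))) = -10*(-14 + (-4 - 20)) = -10*(-14 - 24) = -10*(-38) = 380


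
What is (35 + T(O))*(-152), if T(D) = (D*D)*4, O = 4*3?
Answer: -92872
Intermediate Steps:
O = 12
T(D) = 4*D² (T(D) = D²*4 = 4*D²)
(35 + T(O))*(-152) = (35 + 4*12²)*(-152) = (35 + 4*144)*(-152) = (35 + 576)*(-152) = 611*(-152) = -92872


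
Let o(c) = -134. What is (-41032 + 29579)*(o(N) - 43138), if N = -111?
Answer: 495594216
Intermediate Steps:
(-41032 + 29579)*(o(N) - 43138) = (-41032 + 29579)*(-134 - 43138) = -11453*(-43272) = 495594216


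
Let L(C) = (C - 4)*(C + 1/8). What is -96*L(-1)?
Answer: -420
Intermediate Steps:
L(C) = (-4 + C)*(⅛ + C) (L(C) = (-4 + C)*(C + ⅛) = (-4 + C)*(⅛ + C))
-96*L(-1) = -96*(-½ + (-1)² - 31/8*(-1)) = -96*(-½ + 1 + 31/8) = -96*35/8 = -420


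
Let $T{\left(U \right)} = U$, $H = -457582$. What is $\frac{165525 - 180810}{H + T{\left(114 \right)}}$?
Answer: $\frac{15285}{457468} \approx 0.033412$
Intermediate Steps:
$\frac{165525 - 180810}{H + T{\left(114 \right)}} = \frac{165525 - 180810}{-457582 + 114} = - \frac{15285}{-457468} = \left(-15285\right) \left(- \frac{1}{457468}\right) = \frac{15285}{457468}$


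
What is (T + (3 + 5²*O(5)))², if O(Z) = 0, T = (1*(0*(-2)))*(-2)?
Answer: 9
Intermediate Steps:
T = 0 (T = (1*0)*(-2) = 0*(-2) = 0)
(T + (3 + 5²*O(5)))² = (0 + (3 + 5²*0))² = (0 + (3 + 25*0))² = (0 + (3 + 0))² = (0 + 3)² = 3² = 9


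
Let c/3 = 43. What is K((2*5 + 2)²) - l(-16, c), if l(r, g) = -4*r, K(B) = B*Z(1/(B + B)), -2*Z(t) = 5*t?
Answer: -261/4 ≈ -65.250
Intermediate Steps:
c = 129 (c = 3*43 = 129)
Z(t) = -5*t/2
K(B) = -5/4 (K(B) = B*(-5/(2*(B + B))) = B*(-5*1/(2*B)/2) = B*(-5/(4*B)) = -5/4)
K((2*5 + 2)²) - l(-16, c) = -5/4 - (-4)*(-16) = -5/4 - 1*64 = -5/4 - 64 = -261/4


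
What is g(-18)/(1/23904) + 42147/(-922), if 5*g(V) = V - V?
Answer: -42147/922 ≈ -45.713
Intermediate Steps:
g(V) = 0 (g(V) = (V - V)/5 = (⅕)*0 = 0)
g(-18)/(1/23904) + 42147/(-922) = 0/(1/23904) + 42147/(-922) = 0/(1/23904) + 42147*(-1/922) = 0*23904 - 42147/922 = 0 - 42147/922 = -42147/922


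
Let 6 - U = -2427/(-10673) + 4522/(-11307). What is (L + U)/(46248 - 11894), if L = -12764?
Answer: -1539609655921/4145827356294 ≈ -0.37136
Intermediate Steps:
U = 744898883/120679611 (U = 6 - (-2427/(-10673) + 4522/(-11307)) = 6 - (-2427*(-1/10673) + 4522*(-1/11307)) = 6 - (2427/10673 - 4522/11307) = 6 - 1*(-20821217/120679611) = 6 + 20821217/120679611 = 744898883/120679611 ≈ 6.1725)
(L + U)/(46248 - 11894) = (-12764 + 744898883/120679611)/(46248 - 11894) = -1539609655921/120679611/34354 = -1539609655921/120679611*1/34354 = -1539609655921/4145827356294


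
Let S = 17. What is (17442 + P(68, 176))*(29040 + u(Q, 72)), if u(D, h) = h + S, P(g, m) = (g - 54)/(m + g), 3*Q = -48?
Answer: 61984502099/122 ≈ 5.0807e+8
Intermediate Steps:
Q = -16 (Q = (1/3)*(-48) = -16)
P(g, m) = (-54 + g)/(g + m)
u(D, h) = 17 + h (u(D, h) = h + 17 = 17 + h)
(17442 + P(68, 176))*(29040 + u(Q, 72)) = (17442 + (-54 + 68)/(68 + 176))*(29040 + (17 + 72)) = (17442 + 14/244)*(29040 + 89) = (17442 + (1/244)*14)*29129 = (17442 + 7/122)*29129 = (2127931/122)*29129 = 61984502099/122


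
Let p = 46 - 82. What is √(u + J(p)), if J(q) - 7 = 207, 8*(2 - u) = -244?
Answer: √986/2 ≈ 15.700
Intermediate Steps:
u = 65/2 (u = 2 - ⅛*(-244) = 2 + 61/2 = 65/2 ≈ 32.500)
p = -36
J(q) = 214 (J(q) = 7 + 207 = 214)
√(u + J(p)) = √(65/2 + 214) = √(493/2) = √986/2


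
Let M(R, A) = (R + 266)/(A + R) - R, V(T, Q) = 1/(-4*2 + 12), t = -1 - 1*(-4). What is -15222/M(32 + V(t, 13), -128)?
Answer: 23320104/54179 ≈ 430.43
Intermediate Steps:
t = 3 (t = -1 + 4 = 3)
V(T, Q) = ¼ (V(T, Q) = 1/(-8 + 12) = 1/4 = ¼)
M(R, A) = -R + (266 + R)/(A + R) (M(R, A) = (266 + R)/(A + R) - R = -R + (266 + R)/(A + R))
-15222/M(32 + V(t, 13), -128) = -15222*(-128 + (32 + ¼))/(266 + (32 + ¼) - (32 + ¼)² - 1*(-128)*(32 + ¼)) = -15222*(-128 + 129/4)/(266 + 129/4 - (129/4)² - 1*(-128)*129/4) = -15222*(-383/(4*(266 + 129/4 - 1*16641/16 + 4128))) = -15222*(-383/(4*(266 + 129/4 - 16641/16 + 4128))) = -15222/((-4/383*54179/16)) = -15222/(-54179/1532) = -15222*(-1532/54179) = 23320104/54179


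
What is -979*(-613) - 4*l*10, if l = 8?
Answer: 599807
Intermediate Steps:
-979*(-613) - 4*l*10 = -979*(-613) - 4*8*10 = 600127 - 32*10 = 600127 - 320 = 599807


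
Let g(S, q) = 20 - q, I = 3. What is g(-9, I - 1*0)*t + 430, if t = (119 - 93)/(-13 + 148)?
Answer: 58492/135 ≈ 433.27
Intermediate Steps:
t = 26/135 ≈ 0.19259
g(-9, I - 1*0)*t + 430 = (20 - (3 - 1*0))*(26/135) + 430 = (20 - (3 + 0))*(26/135) + 430 = (20 - 1*3)*(26/135) + 430 = (20 - 3)*(26/135) + 430 = 17*(26/135) + 430 = 442/135 + 430 = 58492/135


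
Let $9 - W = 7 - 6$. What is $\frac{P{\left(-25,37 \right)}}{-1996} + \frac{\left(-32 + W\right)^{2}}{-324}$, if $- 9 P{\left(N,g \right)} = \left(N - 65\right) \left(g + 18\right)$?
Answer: $- \frac{18443}{8982} \approx -2.0533$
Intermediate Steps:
$P{\left(N,g \right)} = - \frac{\left(-65 + N\right) \left(18 + g\right)}{9}$ ($P{\left(N,g \right)} = - \frac{\left(N - 65\right) \left(g + 18\right)}{9} = - \frac{\left(-65 + N\right) \left(18 + g\right)}{9}$)
$W = 8$ ($W = 9 - \left(7 - 6\right) = 9 - 1 = 8$)
$\frac{P{\left(-25,37 \right)}}{-1996} + \frac{\left(-32 + W\right)^{2}}{-324} = \frac{130 - -50 + \frac{65}{9} \cdot 37 - \left(- \frac{25}{9}\right) 37}{-1996} + \frac{\left(-32 + 8\right)^{2}}{-324} = \left(130 + 50 + \frac{2405}{9} + \frac{925}{9}\right) \left(- \frac{1}{1996}\right) + \left(-24\right)^{2} \left(- \frac{1}{324}\right) = 550 \left(- \frac{1}{1996}\right) + 576 \left(- \frac{1}{324}\right) = - \frac{275}{998} - \frac{16}{9} = - \frac{18443}{8982}$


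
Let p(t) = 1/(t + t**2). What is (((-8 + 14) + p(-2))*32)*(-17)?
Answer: -3536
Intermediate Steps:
(((-8 + 14) + p(-2))*32)*(-17) = (((-8 + 14) + 1/((-2)*(1 - 2)))*32)*(-17) = ((6 - 1/2/(-1))*32)*(-17) = ((6 - 1/2*(-1))*32)*(-17) = ((6 + 1/2)*32)*(-17) = ((13/2)*32)*(-17) = 208*(-17) = -3536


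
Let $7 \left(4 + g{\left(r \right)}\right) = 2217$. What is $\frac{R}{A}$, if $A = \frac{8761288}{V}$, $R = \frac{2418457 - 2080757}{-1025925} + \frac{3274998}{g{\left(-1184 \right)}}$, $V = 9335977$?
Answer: $\frac{4391377885756523095}{393513219855492} \approx 11159.0$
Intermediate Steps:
$g{\left(r \right)} = \frac{2189}{7}$ ($g{\left(r \right)} = -4 + \frac{1}{7} \cdot 2217 = -4 + \frac{2217}{7} = \frac{2189}{7}$)
$R = \frac{940743081470}{89829993}$ ($R = \frac{2418457 - 2080757}{-1025925} + \frac{3274998}{\frac{2189}{7}} = \left(2418457 - 2080757\right) \left(- \frac{1}{1025925}\right) + 3274998 \cdot \frac{7}{2189} = 337700 \left(- \frac{1}{1025925}\right) + \frac{22924986}{2189} = - \frac{13508}{41037} + \frac{22924986}{2189} = \frac{940743081470}{89829993} \approx 10472.0$)
$A = \frac{8761288}{9335977} \approx 0.93844$
$\frac{R}{A} = \frac{940743081470}{89829993 \cdot \frac{8761288}{9335977}} = \frac{940743081470}{89829993} \cdot \frac{9335977}{8761288} = \frac{4391377885756523095}{393513219855492}$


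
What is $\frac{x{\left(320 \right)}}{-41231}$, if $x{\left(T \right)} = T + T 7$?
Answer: $- \frac{2560}{41231} \approx -0.062089$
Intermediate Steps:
$x{\left(T \right)} = 8 T$ ($x{\left(T \right)} = T + 7 T = 8 T$)
$\frac{x{\left(320 \right)}}{-41231} = \frac{8 \cdot 320}{-41231} = 2560 \left(- \frac{1}{41231}\right) = - \frac{2560}{41231}$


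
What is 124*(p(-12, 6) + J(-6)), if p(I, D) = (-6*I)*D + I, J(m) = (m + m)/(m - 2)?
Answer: 52266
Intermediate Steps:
J(m) = 2*m/(-2 + m) (J(m) = (2*m)/(-2 + m) = 2*m/(-2 + m))
p(I, D) = I - 6*D*I (p(I, D) = -6*D*I + I = I - 6*D*I)
124*(p(-12, 6) + J(-6)) = 124*(-12*(1 - 6*6) + 2*(-6)/(-2 - 6)) = 124*(-12*(1 - 36) + 2*(-6)/(-8)) = 124*(-12*(-35) + 2*(-6)*(-1/8)) = 124*(420 + 3/2) = 124*(843/2) = 52266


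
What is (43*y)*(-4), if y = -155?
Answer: 26660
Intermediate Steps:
(43*y)*(-4) = (43*(-155))*(-4) = -6665*(-4) = 26660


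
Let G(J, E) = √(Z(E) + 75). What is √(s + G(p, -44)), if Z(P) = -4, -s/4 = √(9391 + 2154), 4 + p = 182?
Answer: √(√71 - 4*√11545) ≈ 20.527*I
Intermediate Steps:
p = 178 (p = -4 + 182 = 178)
s = -4*√11545 (s = -4*√(9391 + 2154) = -4*√11545 ≈ -429.79)
G(J, E) = √71 (G(J, E) = √(-4 + 75) = √71)
√(s + G(p, -44)) = √(-4*√11545 + √71) = √(√71 - 4*√11545)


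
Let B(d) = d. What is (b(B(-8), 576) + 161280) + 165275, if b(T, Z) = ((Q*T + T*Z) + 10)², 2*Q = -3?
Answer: 21357951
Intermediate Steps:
Q = -3/2 (Q = (½)*(-3) = -3/2 ≈ -1.5000)
b(T, Z) = (10 - 3*T/2 + T*Z)² (b(T, Z) = ((-3*T/2 + T*Z) + 10)² = (10 - 3*T/2 + T*Z)²)
(b(B(-8), 576) + 161280) + 165275 = ((20 - 3*(-8) + 2*(-8)*576)²/4 + 161280) + 165275 = ((20 + 24 - 9216)²/4 + 161280) + 165275 = ((¼)*(-9172)² + 161280) + 165275 = ((¼)*84125584 + 161280) + 165275 = (21031396 + 161280) + 165275 = 21192676 + 165275 = 21357951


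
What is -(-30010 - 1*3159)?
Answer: 33169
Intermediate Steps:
-(-30010 - 1*3159) = -(-30010 - 3159) = -1*(-33169) = 33169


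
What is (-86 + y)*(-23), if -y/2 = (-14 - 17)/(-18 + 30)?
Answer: 11155/6 ≈ 1859.2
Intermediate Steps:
y = 31/6 (y = -2*(-14 - 17)/(-18 + 30) = -(-62)/12 = -2*(-31/12) = 31/6 ≈ 5.1667)
(-86 + y)*(-23) = (-86 + 31/6)*(-23) = -485/6*(-23) = 11155/6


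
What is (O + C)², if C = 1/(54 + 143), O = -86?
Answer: 286997481/38809 ≈ 7395.1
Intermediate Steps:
C = 1/197 ≈ 0.0050761
(O + C)² = (-86 + 1/197)² = (-16941/197)² = 286997481/38809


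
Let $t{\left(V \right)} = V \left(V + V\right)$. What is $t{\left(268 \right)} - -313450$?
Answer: $457098$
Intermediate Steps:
$t{\left(V \right)} = 2 V^{2}$ ($t{\left(V \right)} = V 2 V = 2 V^{2}$)
$t{\left(268 \right)} - -313450 = 2 \cdot 268^{2} - -313450 = 2 \cdot 71824 + 313450 = 143648 + 313450 = 457098$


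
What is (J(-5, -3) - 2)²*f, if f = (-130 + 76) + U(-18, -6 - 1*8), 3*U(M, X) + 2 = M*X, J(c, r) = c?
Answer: 4312/3 ≈ 1437.3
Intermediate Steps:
U(M, X) = -⅔ + M*X/3 (U(M, X) = -⅔ + (M*X)/3 = -⅔ + M*X/3)
f = 88/3 (f = (-130 + 76) + (-⅔ + (⅓)*(-18)*(-6 - 1*8)) = -54 + (-⅔ + (⅓)*(-18)*(-6 - 8)) = -54 + (-⅔ + (⅓)*(-18)*(-14)) = -54 + (-⅔ + 84) = -54 + 250/3 = 88/3 ≈ 29.333)
(J(-5, -3) - 2)²*f = (-5 - 2)²*(88/3) = (-7)²*(88/3) = 49*(88/3) = 4312/3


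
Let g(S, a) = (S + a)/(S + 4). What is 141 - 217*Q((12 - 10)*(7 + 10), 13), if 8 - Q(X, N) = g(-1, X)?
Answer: 792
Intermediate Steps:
g(S, a) = (S + a)/(4 + S)
Q(X, N) = 25/3 - X/3 (Q(X, N) = 8 - (-1 + X)/(4 - 1) = 8 - (-1 + X)/3 = 8 - (-⅓ + X/3) = 8 + (⅓ - X/3) = 25/3 - X/3)
141 - 217*Q((12 - 10)*(7 + 10), 13) = 141 - 217*(25/3 - (12 - 10)*(7 + 10)/3) = 141 - 217*(25/3 - 2*17/3) = 141 - 217*(25/3 - ⅓*34) = 141 - 217*(25/3 - 34/3) = 141 - 217*(-3) = 141 + 651 = 792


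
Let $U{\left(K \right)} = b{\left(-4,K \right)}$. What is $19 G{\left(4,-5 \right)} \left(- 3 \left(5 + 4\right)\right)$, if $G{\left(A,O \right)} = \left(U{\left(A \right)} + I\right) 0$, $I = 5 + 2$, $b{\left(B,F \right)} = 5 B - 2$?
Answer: $0$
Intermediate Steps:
$b{\left(B,F \right)} = -2 + 5 B$
$U{\left(K \right)} = -22$ ($U{\left(K \right)} = -2 + 5 \left(-4\right) = -2 - 20 = -22$)
$I = 7$
$G{\left(A,O \right)} = 0$ ($G{\left(A,O \right)} = \left(-22 + 7\right) 0 = \left(-15\right) 0 = 0$)
$19 G{\left(4,-5 \right)} \left(- 3 \left(5 + 4\right)\right) = 19 \cdot 0 \left(- 3 \left(5 + 4\right)\right) = 0 \left(\left(-3\right) 9\right) = 0 \left(-27\right) = 0$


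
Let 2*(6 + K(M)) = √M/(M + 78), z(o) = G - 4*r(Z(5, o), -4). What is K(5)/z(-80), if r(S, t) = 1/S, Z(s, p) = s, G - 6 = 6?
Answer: -15/28 + 5*√5/9296 ≈ -0.53451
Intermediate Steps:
G = 12 (G = 6 + 6 = 12)
z(o) = 56/5 (z(o) = 12 - 4/5 = 12 - 4*⅕ = 12 - ⅘ = 56/5)
K(M) = -6 + √M/(2*(78 + M)) (K(M) = -6 + (√M/(M + 78))/2 = -6 + (√M/(78 + M))/2 = -6 + √M/(2*(78 + M)))
K(5)/z(-80) = ((-936 + √5 - 12*5)/(2*(78 + 5)))/(56/5) = ((½)*(-936 + √5 - 60)/83)*(5/56) = ((½)*(1/83)*(-996 + √5))*(5/56) = (-6 + √5/166)*(5/56) = -15/28 + 5*√5/9296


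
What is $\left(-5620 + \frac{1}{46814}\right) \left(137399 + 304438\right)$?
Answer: $- \frac{116244963685323}{46814} \approx -2.4831 \cdot 10^{9}$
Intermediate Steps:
$\left(-5620 + \frac{1}{46814}\right) \left(137399 + 304438\right) = \left(-5620 + \frac{1}{46814}\right) 441837 = \left(- \frac{263094679}{46814}\right) 441837 = - \frac{116244963685323}{46814}$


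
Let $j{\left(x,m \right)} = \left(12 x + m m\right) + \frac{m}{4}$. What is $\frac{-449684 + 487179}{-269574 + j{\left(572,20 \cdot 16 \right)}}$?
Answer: $- \frac{7499}{32046} \approx -0.23401$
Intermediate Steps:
$j{\left(x,m \right)} = m^{2} + 12 x + \frac{m}{4}$ ($j{\left(x,m \right)} = \left(12 x + m^{2}\right) + m \frac{1}{4} = \left(m^{2} + 12 x\right) + \frac{m}{4} = m^{2} + 12 x + \frac{m}{4}$)
$\frac{-449684 + 487179}{-269574 + j{\left(572,20 \cdot 16 \right)}} = \frac{-449684 + 487179}{-269574 + \left(\left(20 \cdot 16\right)^{2} + 12 \cdot 572 + \frac{20 \cdot 16}{4}\right)} = \frac{37495}{-269574 + \left(320^{2} + 6864 + \frac{1}{4} \cdot 320\right)} = \frac{37495}{-269574 + \left(102400 + 6864 + 80\right)} = \frac{37495}{-269574 + 109344} = \frac{37495}{-160230} = 37495 \left(- \frac{1}{160230}\right) = - \frac{7499}{32046}$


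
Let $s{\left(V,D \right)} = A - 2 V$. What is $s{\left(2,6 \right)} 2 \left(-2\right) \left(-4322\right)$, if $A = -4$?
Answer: $-138304$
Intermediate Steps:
$s{\left(V,D \right)} = -4 - 2 V$
$s{\left(2,6 \right)} 2 \left(-2\right) \left(-4322\right) = \left(-4 - 4\right) 2 \left(-2\right) \left(-4322\right) = \left(-8\right) 2 \left(-2\right) \left(-4322\right) = \left(-16\right) \left(-2\right) \left(-4322\right) = 32 \left(-4322\right) = -138304$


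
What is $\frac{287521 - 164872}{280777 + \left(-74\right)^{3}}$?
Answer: $- \frac{122649}{124447} \approx -0.98555$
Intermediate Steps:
$\frac{287521 - 164872}{280777 + \left(-74\right)^{3}} = \frac{122649}{280777 - 405224} = \frac{122649}{-124447} = 122649 \left(- \frac{1}{124447}\right) = - \frac{122649}{124447}$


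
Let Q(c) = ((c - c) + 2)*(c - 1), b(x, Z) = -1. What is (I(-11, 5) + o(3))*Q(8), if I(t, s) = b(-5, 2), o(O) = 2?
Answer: 14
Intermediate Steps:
I(t, s) = -1
Q(c) = -2 + 2*c (Q(c) = (0 + 2)*(-1 + c) = 2*(-1 + c) = -2 + 2*c)
(I(-11, 5) + o(3))*Q(8) = (-1 + 2)*(-2 + 2*8) = 1*(-2 + 16) = 1*14 = 14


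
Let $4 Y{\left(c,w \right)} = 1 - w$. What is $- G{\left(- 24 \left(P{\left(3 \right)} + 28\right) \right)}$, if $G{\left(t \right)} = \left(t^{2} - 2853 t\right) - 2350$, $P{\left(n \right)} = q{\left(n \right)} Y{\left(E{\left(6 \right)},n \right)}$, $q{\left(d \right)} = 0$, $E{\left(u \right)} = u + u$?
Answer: $-2366450$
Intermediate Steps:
$E{\left(u \right)} = 2 u$
$Y{\left(c,w \right)} = \frac{1}{4} - \frac{w}{4}$ ($Y{\left(c,w \right)} = \frac{1 - w}{4} = \frac{1}{4} - \frac{w}{4}$)
$P{\left(n \right)} = 0$ ($P{\left(n \right)} = 0 \left(\frac{1}{4} - \frac{n}{4}\right) = 0$)
$G{\left(t \right)} = -2350 + t^{2} - 2853 t$
$- G{\left(- 24 \left(P{\left(3 \right)} + 28\right) \right)} = - (-2350 + \left(- 24 \left(0 + 28\right)\right)^{2} - 2853 \left(- 24 \left(0 + 28\right)\right)) = - (-2350 + \left(\left(-24\right) 28\right)^{2} - 2853 \left(\left(-24\right) 28\right)) = - (-2350 + \left(-672\right)^{2} - -1917216) = - (-2350 + 451584 + 1917216) = \left(-1\right) 2366450 = -2366450$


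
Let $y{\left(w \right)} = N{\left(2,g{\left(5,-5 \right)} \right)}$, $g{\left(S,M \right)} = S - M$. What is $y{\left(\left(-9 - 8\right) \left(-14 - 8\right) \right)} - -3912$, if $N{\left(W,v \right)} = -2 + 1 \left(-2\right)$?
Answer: $3908$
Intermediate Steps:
$N{\left(W,v \right)} = -4$ ($N{\left(W,v \right)} = -2 - 2 = -4$)
$y{\left(w \right)} = -4$
$y{\left(\left(-9 - 8\right) \left(-14 - 8\right) \right)} - -3912 = -4 - -3912 = -4 + 3912 = 3908$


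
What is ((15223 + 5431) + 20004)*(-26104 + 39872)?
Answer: 559779344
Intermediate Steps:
((15223 + 5431) + 20004)*(-26104 + 39872) = (20654 + 20004)*13768 = 40658*13768 = 559779344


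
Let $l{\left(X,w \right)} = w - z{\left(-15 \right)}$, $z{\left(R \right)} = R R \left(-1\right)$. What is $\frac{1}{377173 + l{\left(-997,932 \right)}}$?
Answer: $\frac{1}{378330} \approx 2.6432 \cdot 10^{-6}$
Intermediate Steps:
$z{\left(R \right)} = - R^{2}$ ($z{\left(R \right)} = R^{2} \left(-1\right) = - R^{2}$)
$l{\left(X,w \right)} = 225 + w$ ($l{\left(X,w \right)} = w - - \left(-15\right)^{2} = w - \left(-1\right) 225 = w - -225 = w + 225 = 225 + w$)
$\frac{1}{377173 + l{\left(-997,932 \right)}} = \frac{1}{377173 + \left(225 + 932\right)} = \frac{1}{377173 + 1157} = \frac{1}{378330}$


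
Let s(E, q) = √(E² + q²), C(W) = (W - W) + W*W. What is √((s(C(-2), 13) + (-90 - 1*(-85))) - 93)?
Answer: √(-98 + √185) ≈ 9.1869*I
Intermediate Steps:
C(W) = W² (C(W) = 0 + W² = W²)
√((s(C(-2), 13) + (-90 - 1*(-85))) - 93) = √((√(((-2)²)² + 13²) + (-90 - 1*(-85))) - 93) = √((√(4² + 169) + (-90 + 85)) - 93) = √((√(16 + 169) - 5) - 93) = √((√185 - 5) - 93) = √((-5 + √185) - 93) = √(-98 + √185)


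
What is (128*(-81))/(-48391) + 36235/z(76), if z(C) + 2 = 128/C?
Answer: -33315447607/290346 ≈ -1.1474e+5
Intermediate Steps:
z(C) = -2 + 128/C
(128*(-81))/(-48391) + 36235/z(76) = (128*(-81))/(-48391) + 36235/(-2 + 128/76) = -10368*(-1/48391) + 36235/(-2 + 128*(1/76)) = 10368/48391 + 36235/(-2 + 32/19) = 10368/48391 + 36235/(-6/19) = 10368/48391 + 36235*(-19/6) = 10368/48391 - 688465/6 = -33315447607/290346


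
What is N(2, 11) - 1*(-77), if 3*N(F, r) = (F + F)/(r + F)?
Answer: 3007/39 ≈ 77.103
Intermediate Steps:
N(F, r) = 2*F/(3*(F + r)) (N(F, r) = ((F + F)/(r + F))/3 = ((2*F)/(F + r))/3 = (2*F/(F + r))/3 = 2*F/(3*(F + r)))
N(2, 11) - 1*(-77) = (⅔)*2/(2 + 11) - 1*(-77) = (⅔)*2/13 + 77 = (⅔)*2*(1/13) + 77 = 4/39 + 77 = 3007/39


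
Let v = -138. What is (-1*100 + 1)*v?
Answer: 13662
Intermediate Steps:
(-1*100 + 1)*v = (-1*100 + 1)*(-138) = (-100 + 1)*(-138) = -99*(-138) = 13662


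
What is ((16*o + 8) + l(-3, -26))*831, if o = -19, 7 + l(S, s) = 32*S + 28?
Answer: -308301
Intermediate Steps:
l(S, s) = 21 + 32*S (l(S, s) = -7 + (32*S + 28) = -7 + (28 + 32*S) = 21 + 32*S)
((16*o + 8) + l(-3, -26))*831 = ((16*(-19) + 8) + (21 + 32*(-3)))*831 = ((-304 + 8) + (21 - 96))*831 = (-296 - 75)*831 = -371*831 = -308301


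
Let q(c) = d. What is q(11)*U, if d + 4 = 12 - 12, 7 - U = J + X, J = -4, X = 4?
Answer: -28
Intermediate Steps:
U = 7 (U = 7 - (-4 + 4) = 7 - 1*0 = 7 + 0 = 7)
d = -4 (d = -4 + (12 - 12) = -4 + 0 = -4)
q(c) = -4
q(11)*U = -4*7 = -28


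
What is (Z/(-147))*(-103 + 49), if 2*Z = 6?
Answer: 54/49 ≈ 1.1020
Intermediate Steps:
Z = 3 (Z = (1/2)*6 = 3)
(Z/(-147))*(-103 + 49) = (3/(-147))*(-103 + 49) = (3*(-1/147))*(-54) = -1/49*(-54) = 54/49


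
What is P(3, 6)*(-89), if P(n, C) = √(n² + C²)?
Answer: -267*√5 ≈ -597.03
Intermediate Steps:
P(n, C) = √(C² + n²)
P(3, 6)*(-89) = √(6² + 3²)*(-89) = √(36 + 9)*(-89) = √45*(-89) = (3*√5)*(-89) = -267*√5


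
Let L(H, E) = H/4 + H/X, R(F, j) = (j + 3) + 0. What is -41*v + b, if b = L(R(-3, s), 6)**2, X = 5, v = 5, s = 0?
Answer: -81271/400 ≈ -203.18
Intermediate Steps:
R(F, j) = 3 + j (R(F, j) = (3 + j) + 0 = 3 + j)
L(H, E) = 9*H/20 (L(H, E) = H/4 + H/5 = 9*H/20)
b = 729/400 (b = (9*(3 + 0)/20)**2 = ((9/20)*3)**2 = (27/20)**2 = 729/400 ≈ 1.8225)
-41*v + b = -41*5 + 729/400 = -205 + 729/400 = -81271/400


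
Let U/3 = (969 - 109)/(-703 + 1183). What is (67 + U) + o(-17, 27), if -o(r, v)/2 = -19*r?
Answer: -4589/8 ≈ -573.63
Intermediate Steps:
o(r, v) = 38*r (o(r, v) = -(-38)*r = 38*r)
U = 43/8 (U = 3*((969 - 109)/(-703 + 1183)) = 3*(860/480) = 3*(860*(1/480)) = 3*(43/24) = 43/8 ≈ 5.3750)
(67 + U) + o(-17, 27) = (67 + 43/8) + 38*(-17) = 579/8 - 646 = -4589/8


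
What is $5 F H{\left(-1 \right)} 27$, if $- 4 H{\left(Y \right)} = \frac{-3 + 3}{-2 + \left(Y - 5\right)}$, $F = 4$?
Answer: $0$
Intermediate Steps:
$H{\left(Y \right)} = 0$ ($H{\left(Y \right)} = - \frac{\left(-3 + 3\right) \frac{1}{-2 + \left(Y - 5\right)}}{4} = - \frac{0 \frac{1}{-2 + \left(-5 + Y\right)}}{4} = - \frac{0 \frac{1}{-7 + Y}}{4} = \left(- \frac{1}{4}\right) 0 = 0$)
$5 F H{\left(-1 \right)} 27 = 5 \cdot 4 \cdot 0 \cdot 27 = 20 \cdot 0 \cdot 27 = 0 \cdot 27 = 0$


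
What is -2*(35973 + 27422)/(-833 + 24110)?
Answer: -126790/23277 ≈ -5.4470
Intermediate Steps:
-2*(35973 + 27422)/(-833 + 24110) = -126790/23277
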